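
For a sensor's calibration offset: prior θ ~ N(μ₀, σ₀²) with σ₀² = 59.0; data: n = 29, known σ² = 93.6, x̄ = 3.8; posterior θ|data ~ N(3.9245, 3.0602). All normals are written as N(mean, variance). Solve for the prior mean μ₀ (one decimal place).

The posterior mean is a precision-weighted average: μ_n = (τ₀μ₀ + τ_data·x̄)/(τ₀+τ_data), with τ₀=1/σ₀² and τ_data=n/σ².
Here τ₀ = 1/59.0 = 0.016949 and τ_data = 29/93.6 = 0.309829, so τ_n = 0.326778.
Rearranging for μ₀: μ₀ = (μ_n·τ_n − τ_data·x̄)/τ₀ = (3.9245·0.326778 − 0.309829·3.8) / 0.016949 = 0.105090/0.016949 ≈ 6.2.

μ₀ = 6.2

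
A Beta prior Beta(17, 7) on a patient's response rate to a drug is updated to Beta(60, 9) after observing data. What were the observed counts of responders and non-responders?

43 responders and 2 non-responders

Beta is conjugate to the binomial likelihood: posterior = Beta(α+s, β+f).
So s = 60 − 17 = 43 and f = 9 − 7 = 2.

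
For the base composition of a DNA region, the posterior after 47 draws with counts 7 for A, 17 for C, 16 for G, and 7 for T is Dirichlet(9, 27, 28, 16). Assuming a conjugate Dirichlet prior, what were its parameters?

For a Dirichlet(α) prior with multinomial counts c, the posterior is Dirichlet(α + c) componentwise.
Subtract each count from the matching posterior parameter: 9−7=2, 27−17=10, 28−16=12, 16−7=9.

Dirichlet(2, 10, 12, 9)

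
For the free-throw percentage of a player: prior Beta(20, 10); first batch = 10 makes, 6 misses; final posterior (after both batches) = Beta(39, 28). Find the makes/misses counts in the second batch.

9 makes and 12 misses

Because Beta–binomial updating is additive in the counts, the combined data contributed (α_post−α_prior, β_post−β_prior) successes and failures.
Total across both batches: 39−20=19 makes, 28−10=18 misses.
Subtract the first batch: 19−10=9 makes and 18−6=12 misses.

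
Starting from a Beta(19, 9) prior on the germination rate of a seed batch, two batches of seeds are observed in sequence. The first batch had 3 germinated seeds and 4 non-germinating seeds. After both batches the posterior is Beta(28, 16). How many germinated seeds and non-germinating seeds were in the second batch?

6 germinated seeds and 3 non-germinating seeds

Because Beta–binomial updating is additive in the counts, the combined data contributed (α_post−α_prior, β_post−β_prior) successes and failures.
Total across both batches: 28−19=9 germinated seeds, 16−9=7 non-germinating seeds.
Subtract the first batch: 9−3=6 germinated seeds and 7−4=3 non-germinating seeds.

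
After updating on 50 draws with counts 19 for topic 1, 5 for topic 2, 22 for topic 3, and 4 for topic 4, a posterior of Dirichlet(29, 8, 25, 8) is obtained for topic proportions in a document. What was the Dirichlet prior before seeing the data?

For a Dirichlet(α) prior with multinomial counts c, the posterior is Dirichlet(α + c) componentwise.
Subtract each count from the matching posterior parameter: 29−19=10, 8−5=3, 25−22=3, 8−4=4.

Dirichlet(10, 3, 3, 4)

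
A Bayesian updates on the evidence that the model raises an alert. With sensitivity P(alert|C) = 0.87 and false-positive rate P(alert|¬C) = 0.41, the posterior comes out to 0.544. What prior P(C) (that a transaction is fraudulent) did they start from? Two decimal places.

Bayes' rule in odds form gives O(C|E) = O(C)·[P(E|C)/P(E|¬C)], hence O(C) = O(C|E)/LR.
Posterior odds = 0.544/(1−0.544) = 1.1930. LR = 0.87/0.41 = 2.1220.
Prior odds = 1.1930/2.1220 = 0.5622, so P(C) = 0.5622/(1+0.5622) ≈ 0.36.

P(C) = 0.36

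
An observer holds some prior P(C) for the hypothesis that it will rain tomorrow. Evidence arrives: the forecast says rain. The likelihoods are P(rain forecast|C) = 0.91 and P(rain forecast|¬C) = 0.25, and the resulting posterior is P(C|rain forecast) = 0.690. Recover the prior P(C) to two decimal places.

In odds form, posterior odds = prior odds × likelihood ratio, so prior odds = posterior odds ÷ LR.
Posterior odds = 0.690/(1−0.690) = 2.2258. LR = 0.91/0.25 = 3.6400.
Prior odds = 2.2258/3.6400 = 0.6115, so P(C) = 0.6115/(1+0.6115) ≈ 0.38.

P(C) = 0.38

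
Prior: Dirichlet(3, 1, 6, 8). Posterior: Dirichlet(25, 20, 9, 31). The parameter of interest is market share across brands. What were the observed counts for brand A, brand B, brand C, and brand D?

For a Dirichlet(α) prior with multinomial counts c, the posterior is Dirichlet(α + c) componentwise.
Counts are posterior − prior componentwise: 25−3=22, 20−1=19, 9−6=3, 31−8=23.

counts (22, 19, 3, 23)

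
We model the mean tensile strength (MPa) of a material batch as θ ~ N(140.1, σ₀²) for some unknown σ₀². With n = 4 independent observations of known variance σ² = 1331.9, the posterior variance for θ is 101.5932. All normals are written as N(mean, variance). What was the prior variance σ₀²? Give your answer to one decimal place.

For the Normal–Normal model with known σ², precisions add: τ_n = τ₀ + n/σ².
So 1/σ₀² = 1/101.5932 − 4/1331.9 = 0.009843 − 0.003003 = 0.006840.
Hence σ₀² = 1/0.006840 ≈ 146.2.

σ₀² = 146.2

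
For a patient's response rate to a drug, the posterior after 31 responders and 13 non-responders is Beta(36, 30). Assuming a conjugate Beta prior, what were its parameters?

Under Beta–binomial conjugacy the posterior parameters are (a+s, b+f).
Subtract the data counts: 36−31=5, 30−13=17.

Beta(5, 17)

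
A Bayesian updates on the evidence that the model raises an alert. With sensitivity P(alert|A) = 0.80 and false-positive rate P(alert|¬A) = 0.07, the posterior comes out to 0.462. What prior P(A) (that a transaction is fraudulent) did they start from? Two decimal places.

In odds form, posterior odds = prior odds × likelihood ratio, so prior odds = posterior odds ÷ LR.
Posterior odds = 0.462/(1−0.462) = 0.8587. LR = 0.80/0.07 = 11.4286.
Prior odds = 0.8587/11.4286 = 0.0751, so P(A) = 0.0751/(1+0.0751) ≈ 0.07.

P(A) = 0.07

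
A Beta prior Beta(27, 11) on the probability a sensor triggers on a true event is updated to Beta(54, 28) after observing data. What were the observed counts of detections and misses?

27 detections and 17 misses

Under Beta–binomial conjugacy the posterior parameters are (α+s, β+f).
So s = 54 − 27 = 27 and f = 28 − 11 = 17.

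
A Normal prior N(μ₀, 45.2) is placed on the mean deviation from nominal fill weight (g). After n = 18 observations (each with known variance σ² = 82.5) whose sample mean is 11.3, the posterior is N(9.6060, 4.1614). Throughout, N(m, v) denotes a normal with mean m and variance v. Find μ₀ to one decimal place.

The posterior mean is a precision-weighted average: μ_n = (τ₀μ₀ + τ_data·x̄)/(τ₀+τ_data), with τ₀=1/σ₀² and τ_data=n/σ².
Here τ₀ = 1/45.2 = 0.022124 and τ_data = 18/82.5 = 0.218182, so τ_n = 0.240306.
Rearranging for μ₀: μ₀ = (μ_n·τ_n − τ_data·x̄)/τ₀ = (9.6060·0.240306 − 0.218182·11.3) / 0.022124 = -0.157077/0.022124 ≈ -7.1.

μ₀ = -7.1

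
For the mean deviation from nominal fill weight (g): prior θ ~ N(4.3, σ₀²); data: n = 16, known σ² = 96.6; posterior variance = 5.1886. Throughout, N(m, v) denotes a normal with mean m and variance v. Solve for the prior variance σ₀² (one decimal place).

σ₀² = 36.9

Posterior precision equals prior precision plus data precision: 1/σ_n² = 1/σ₀² + n/σ².
So 1/σ₀² = 1/5.1886 − 16/96.6 = 0.192730 − 0.165631 = 0.027099.
Hence σ₀² = 1/0.027099 ≈ 36.9.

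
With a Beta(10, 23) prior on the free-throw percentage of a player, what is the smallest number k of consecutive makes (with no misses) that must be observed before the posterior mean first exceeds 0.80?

After k makes and 0 misses the posterior is Beta(10+k, 23), with mean (10+k)/(10+23+k).
Set (10+k)/(33+k) > 0.80 and solve: k > (0.80·33 − 10)/(1 − 0.80) = 82.000.
The smallest integer exceeding 82.000 is 83.

k = 83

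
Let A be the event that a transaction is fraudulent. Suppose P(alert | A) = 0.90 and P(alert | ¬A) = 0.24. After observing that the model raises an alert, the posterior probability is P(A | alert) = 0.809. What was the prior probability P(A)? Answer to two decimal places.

P(A) = 0.53

In odds form, posterior odds = prior odds × likelihood ratio, so prior odds = posterior odds ÷ LR.
Posterior odds = 0.809/(1−0.809) = 4.2356. LR = 0.90/0.24 = 3.7500.
Prior odds = 4.2356/3.7500 = 1.1295, so P(A) = 1.1295/(1+1.1295) ≈ 0.53.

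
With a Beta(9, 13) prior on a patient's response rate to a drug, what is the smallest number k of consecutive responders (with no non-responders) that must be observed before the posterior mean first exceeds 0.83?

k = 55

After k responders and 0 non-responders the posterior is Beta(9+k, 13), with mean (9+k)/(9+13+k).
Set (9+k)/(22+k) > 0.83 and solve: k > (0.83·22 − 9)/(1 − 0.83) = 54.471.
The smallest integer exceeding 54.471 is 55, and checking k=55: (64)/(77) = 0.8312 > 0.83.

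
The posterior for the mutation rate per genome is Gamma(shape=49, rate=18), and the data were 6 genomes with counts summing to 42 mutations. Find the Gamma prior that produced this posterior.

Gamma(shape=7, rate=12)

A Gamma(α, β) prior (rate parametrization) on a Poisson rate with n observations summing to S gives posterior Gamma(α+S, β+n).
So α = 49 − 42 = 7 and β = 18 − 6 = 12.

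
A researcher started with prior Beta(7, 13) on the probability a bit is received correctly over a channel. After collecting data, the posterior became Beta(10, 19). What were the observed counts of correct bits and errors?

3 correct bits and 6 errors

A Beta(a, b) prior with s successes and f failures in binomial data gives a Beta(a+s, b+f) posterior.
Match parameters: s=10−7=3, f=19−13=6.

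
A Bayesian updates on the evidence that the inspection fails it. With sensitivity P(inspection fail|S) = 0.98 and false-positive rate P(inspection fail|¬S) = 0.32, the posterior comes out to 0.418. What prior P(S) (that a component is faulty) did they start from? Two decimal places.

Bayes' rule in odds form gives O(S|E) = O(S)·[P(E|S)/P(E|¬S)], hence O(S) = O(S|E)/LR.
Posterior odds = 0.418/(1−0.418) = 0.7182. LR = 0.98/0.32 = 3.0625.
Prior odds = 0.7182/3.0625 = 0.2345, so P(S) = 0.2345/(1+0.2345) ≈ 0.19.

P(S) = 0.19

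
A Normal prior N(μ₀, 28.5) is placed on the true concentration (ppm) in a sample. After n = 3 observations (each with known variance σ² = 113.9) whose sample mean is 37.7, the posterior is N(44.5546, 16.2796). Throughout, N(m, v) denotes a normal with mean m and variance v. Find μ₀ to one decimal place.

With known observation variance, the Normal–Normal posterior has precision τ_n = τ₀ + n/σ² and mean μ_n = (τ₀μ₀ + (n/σ²)x̄)/τ_n.
Here τ₀ = 1/28.5 = 0.035088 and τ_data = 3/113.9 = 0.026339, so τ_n = 0.061427.
Rearranging for μ₀: μ₀ = (μ_n·τ_n − τ_data·x̄)/τ₀ = (44.5546·0.061427 − 0.026339·37.7) / 0.035088 = 1.743875/0.035088 ≈ 49.7.

μ₀ = 49.7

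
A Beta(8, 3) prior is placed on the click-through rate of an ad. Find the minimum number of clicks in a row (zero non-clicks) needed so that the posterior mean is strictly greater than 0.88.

After k clicks and 0 non-clicks the posterior is Beta(8+k, 3), with mean (8+k)/(8+3+k).
Set (8+k)/(11+k) > 0.88 and solve: k > (0.88·11 − 8)/(1 − 0.88) = 14.000.
The smallest integer exceeding 14.000 is 15.

k = 15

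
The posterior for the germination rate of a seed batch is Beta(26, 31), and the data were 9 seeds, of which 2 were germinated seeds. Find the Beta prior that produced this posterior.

Beta(24, 24)

A Beta(α, β) prior with s successes and f failures in binomial data gives a Beta(α+s, β+f) posterior.
So α = 26 − 2 = 24 and β = 31 − 7 = 24.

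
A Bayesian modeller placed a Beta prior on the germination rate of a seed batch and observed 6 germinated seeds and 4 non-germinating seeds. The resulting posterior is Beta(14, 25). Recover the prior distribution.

Beta(8, 21)

A Beta(a, b) prior with s successes and f failures in binomial data gives a Beta(a+s, b+f) posterior.
Subtract the data counts: 14−6=8, 25−4=21.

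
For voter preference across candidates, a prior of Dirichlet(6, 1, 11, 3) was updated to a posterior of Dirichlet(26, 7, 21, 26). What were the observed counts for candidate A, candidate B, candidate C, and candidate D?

For a Dirichlet(α) prior with multinomial counts c, the posterior is Dirichlet(α + c) componentwise.
Counts are posterior − prior componentwise: 26−6=20, 7−1=6, 21−11=10, 26−3=23.

counts (20, 6, 10, 23)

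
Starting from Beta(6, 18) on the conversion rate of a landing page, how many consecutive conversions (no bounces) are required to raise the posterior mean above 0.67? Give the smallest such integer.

k = 31

After k conversions and 0 bounces the posterior is Beta(6+k, 18), with mean (6+k)/(6+18+k).
Set (6+k)/(24+k) > 0.67 and solve: k > (0.67·24 − 6)/(1 − 0.67) = 30.545.
The smallest integer exceeding 30.545 is 31.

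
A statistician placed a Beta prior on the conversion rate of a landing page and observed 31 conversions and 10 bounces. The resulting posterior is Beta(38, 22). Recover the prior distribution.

Beta(7, 12)

A Beta(α, β) prior with s successes and f failures in binomial data gives a Beta(α+s, β+f) posterior.
So α = 38 − 31 = 7 and β = 22 − 10 = 12.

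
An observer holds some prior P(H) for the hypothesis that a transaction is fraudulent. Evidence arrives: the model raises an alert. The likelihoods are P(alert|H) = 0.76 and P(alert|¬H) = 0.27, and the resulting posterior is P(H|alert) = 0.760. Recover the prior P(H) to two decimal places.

P(H) = 0.53

In odds form, posterior odds = prior odds × likelihood ratio, so prior odds = posterior odds ÷ LR.
Posterior odds = 0.760/(1−0.760) = 3.1667. LR = 0.76/0.27 = 2.8148.
Prior odds = 3.1667/2.8148 = 1.1250, so P(H) = 1.1250/(1+1.1250) ≈ 0.53.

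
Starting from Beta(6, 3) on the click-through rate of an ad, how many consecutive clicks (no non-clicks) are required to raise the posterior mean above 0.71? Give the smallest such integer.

k = 2

After k clicks and 0 non-clicks the posterior is Beta(6+k, 3), with mean (6+k)/(6+3+k).
Set (6+k)/(9+k) > 0.71 and solve: k > (0.71·9 − 6)/(1 − 0.71) = 1.345.
The smallest integer exceeding 1.345 is 2.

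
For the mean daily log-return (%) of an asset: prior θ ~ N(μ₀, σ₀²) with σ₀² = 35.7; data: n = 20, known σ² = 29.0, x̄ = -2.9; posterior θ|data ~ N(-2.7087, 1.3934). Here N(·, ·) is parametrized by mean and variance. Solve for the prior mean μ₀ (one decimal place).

μ₀ = 2.0

The posterior mean is a precision-weighted average: μ_n = (τ₀μ₀ + τ_data·x̄)/(τ₀+τ_data), with τ₀=1/σ₀² and τ_data=n/σ².
Here τ₀ = 1/35.7 = 0.028011 and τ_data = 20/29.0 = 0.689655, so τ_n = 0.717666.
Rearranging for μ₀: μ₀ = (μ_n·τ_n − τ_data·x̄)/τ₀ = (-2.7087·0.717666 − 0.689655·-2.9) / 0.028011 = 0.056058/0.028011 ≈ 2.0.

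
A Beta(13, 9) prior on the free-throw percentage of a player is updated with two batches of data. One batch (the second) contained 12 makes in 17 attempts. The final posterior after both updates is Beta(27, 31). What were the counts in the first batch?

2 makes and 17 misses

Sequential conjugate updates are equivalent to a single update on the pooled data, so total successes = posterior α − prior α and total failures = posterior β − prior β.
Total across both batches: 27−13=14 makes, 31−9=22 misses.
Subtract the second batch: 14−12=2 makes and 22−5=17 misses.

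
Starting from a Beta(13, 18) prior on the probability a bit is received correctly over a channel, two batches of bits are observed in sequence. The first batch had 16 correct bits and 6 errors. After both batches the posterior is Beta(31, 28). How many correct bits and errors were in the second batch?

Because Beta–binomial updating is additive in the counts, the combined data contributed (α_post−α_prior, β_post−β_prior) successes and failures.
Total across both batches: 31−13=18 correct bits, 28−18=10 errors.
Subtract the first batch: 18−16=2 correct bits and 10−6=4 errors.

2 correct bits and 4 errors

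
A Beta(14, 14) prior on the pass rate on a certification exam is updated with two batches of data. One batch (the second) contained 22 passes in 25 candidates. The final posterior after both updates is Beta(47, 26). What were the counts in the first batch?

11 passes and 9 failures

Sequential conjugate updates are equivalent to a single update on the pooled data, so total successes = posterior α − prior α and total failures = posterior β − prior β.
Total across both batches: 47−14=33 passes, 26−14=12 failures.
Subtract the second batch: 33−22=11 passes and 12−3=9 failures.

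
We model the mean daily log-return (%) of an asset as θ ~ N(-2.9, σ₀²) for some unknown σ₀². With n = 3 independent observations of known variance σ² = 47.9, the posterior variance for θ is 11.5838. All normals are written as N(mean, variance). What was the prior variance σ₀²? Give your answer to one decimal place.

Posterior precision equals prior precision plus data precision: 1/σ_n² = 1/σ₀² + n/σ².
So 1/σ₀² = 1/11.5838 − 3/47.9 = 0.086327 − 0.062630 = 0.023697.
Hence σ₀² = 1/0.023697 ≈ 42.2.

σ₀² = 42.2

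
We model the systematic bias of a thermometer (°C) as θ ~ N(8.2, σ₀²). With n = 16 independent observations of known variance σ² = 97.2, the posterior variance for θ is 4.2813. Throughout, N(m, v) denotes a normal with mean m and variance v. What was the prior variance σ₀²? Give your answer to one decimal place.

σ₀² = 14.5

Posterior precision equals prior precision plus data precision: 1/σ_n² = 1/σ₀² + n/σ².
So 1/σ₀² = 1/4.2813 − 16/97.2 = 0.233574 − 0.164609 = 0.068965.
Hence σ₀² = 1/0.068965 ≈ 14.5.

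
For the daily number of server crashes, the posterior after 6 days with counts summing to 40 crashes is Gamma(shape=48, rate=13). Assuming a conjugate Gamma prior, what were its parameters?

Gamma–Poisson conjugacy: posterior shape = α + Σxᵢ, posterior rate = β + n.
So α = 48 − 40 = 8 and β = 13 − 6 = 7.

Gamma(shape=8, rate=7)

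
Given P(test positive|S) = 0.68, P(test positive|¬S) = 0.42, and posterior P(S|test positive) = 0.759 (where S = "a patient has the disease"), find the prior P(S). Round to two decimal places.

In odds form, posterior odds = prior odds × likelihood ratio, so prior odds = posterior odds ÷ LR.
Posterior odds = 0.759/(1−0.759) = 3.1494. LR = 0.68/0.42 = 1.6190.
Prior odds = 3.1494/1.6190 = 1.9453, so P(S) = 1.9453/(1+1.9453) ≈ 0.66.

P(S) = 0.66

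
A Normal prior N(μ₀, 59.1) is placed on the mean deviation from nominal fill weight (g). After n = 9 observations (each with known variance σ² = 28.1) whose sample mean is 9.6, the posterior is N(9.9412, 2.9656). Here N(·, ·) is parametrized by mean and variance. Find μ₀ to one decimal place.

With known observation variance, the Normal–Normal posterior has precision τ_n = τ₀ + n/σ² and mean μ_n = (τ₀μ₀ + (n/σ²)x̄)/τ_n.
Here τ₀ = 1/59.1 = 0.016920 and τ_data = 9/28.1 = 0.320285, so τ_n = 0.337205.
Rearranging for μ₀: μ₀ = (μ_n·τ_n − τ_data·x̄)/τ₀ = (9.9412·0.337205 − 0.320285·9.6) / 0.016920 = 0.277486/0.016920 ≈ 16.4.

μ₀ = 16.4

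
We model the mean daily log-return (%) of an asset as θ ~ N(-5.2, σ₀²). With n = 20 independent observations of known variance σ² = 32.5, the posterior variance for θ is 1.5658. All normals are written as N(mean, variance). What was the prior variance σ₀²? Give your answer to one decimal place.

σ₀² = 43.0

Posterior precision equals prior precision plus data precision: 1/σ_n² = 1/σ₀² + n/σ².
So 1/σ₀² = 1/1.5658 − 20/32.5 = 0.638651 − 0.615385 = 0.023266.
Hence σ₀² = 1/0.023266 ≈ 43.0.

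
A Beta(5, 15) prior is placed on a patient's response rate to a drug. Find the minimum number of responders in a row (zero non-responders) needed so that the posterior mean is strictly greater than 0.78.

After k responders and 0 non-responders the posterior is Beta(5+k, 15), with mean (5+k)/(5+15+k).
Set (5+k)/(20+k) > 0.78 and solve: k > (0.78·20 − 5)/(1 − 0.78) = 48.182.
The smallest integer exceeding 48.182 is 49.

k = 49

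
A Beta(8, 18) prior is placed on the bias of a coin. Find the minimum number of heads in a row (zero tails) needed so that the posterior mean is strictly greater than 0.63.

k = 23

After k heads and 0 tails the posterior is Beta(8+k, 18), with mean (8+k)/(8+18+k).
Set (8+k)/(26+k) > 0.63 and solve: k > (0.63·26 − 8)/(1 − 0.63) = 22.649.
The smallest integer exceeding 22.649 is 23, and checking k=23: (31)/(49) = 0.6327 > 0.63.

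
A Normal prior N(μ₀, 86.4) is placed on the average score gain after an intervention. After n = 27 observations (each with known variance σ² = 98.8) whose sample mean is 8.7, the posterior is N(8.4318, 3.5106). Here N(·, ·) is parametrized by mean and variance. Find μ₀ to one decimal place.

μ₀ = 2.1

The posterior mean is a precision-weighted average: μ_n = (τ₀μ₀ + τ_data·x̄)/(τ₀+τ_data), with τ₀=1/σ₀² and τ_data=n/σ².
Here τ₀ = 1/86.4 = 0.011574 and τ_data = 27/98.8 = 0.273279, so τ_n = 0.284853.
Rearranging for μ₀: μ₀ = (μ_n·τ_n − τ_data·x̄)/τ₀ = (8.4318·0.284853 − 0.273279·8.7) / 0.011574 = 0.024296/0.011574 ≈ 2.1.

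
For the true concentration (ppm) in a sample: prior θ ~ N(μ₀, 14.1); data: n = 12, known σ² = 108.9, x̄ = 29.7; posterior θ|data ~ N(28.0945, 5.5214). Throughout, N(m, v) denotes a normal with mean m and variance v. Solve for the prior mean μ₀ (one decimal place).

With known observation variance, the Normal–Normal posterior has precision τ_n = τ₀ + n/σ² and mean μ_n = (τ₀μ₀ + (n/σ²)x̄)/τ_n.
Here τ₀ = 1/14.1 = 0.070922 and τ_data = 12/108.9 = 0.110193, so τ_n = 0.181115.
Rearranging for μ₀: μ₀ = (μ_n·τ_n − τ_data·x̄)/τ₀ = (28.0945·0.181115 − 0.110193·29.7) / 0.070922 = 1.815603/0.070922 ≈ 25.6.

μ₀ = 25.6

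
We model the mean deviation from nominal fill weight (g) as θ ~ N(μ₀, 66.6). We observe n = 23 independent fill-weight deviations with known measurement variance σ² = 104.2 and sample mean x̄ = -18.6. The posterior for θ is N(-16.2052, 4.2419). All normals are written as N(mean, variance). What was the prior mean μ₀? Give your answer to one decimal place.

The posterior mean is a precision-weighted average: μ_n = (τ₀μ₀ + τ_data·x̄)/(τ₀+τ_data), with τ₀=1/σ₀² and τ_data=n/σ².
Here τ₀ = 1/66.6 = 0.015015 and τ_data = 23/104.2 = 0.220729, so τ_n = 0.235744.
Rearranging for μ₀: μ₀ = (μ_n·τ_n − τ_data·x̄)/τ₀ = (-16.2052·0.235744 − 0.220729·-18.6) / 0.015015 = 0.285281/0.015015 ≈ 19.0.

μ₀ = 19.0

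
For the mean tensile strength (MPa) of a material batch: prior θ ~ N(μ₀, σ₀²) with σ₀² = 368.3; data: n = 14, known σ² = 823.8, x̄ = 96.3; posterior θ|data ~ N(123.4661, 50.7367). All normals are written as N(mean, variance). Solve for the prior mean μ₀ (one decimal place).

μ₀ = 293.5

With known observation variance, the Normal–Normal posterior has precision τ_n = τ₀ + n/σ² and mean μ_n = (τ₀μ₀ + (n/σ²)x̄)/τ_n.
Here τ₀ = 1/368.3 = 0.002715 and τ_data = 14/823.8 = 0.016994, so τ_n = 0.019709.
Rearranging for μ₀: μ₀ = (μ_n·τ_n − τ_data·x̄)/τ₀ = (123.4661·0.019709 − 0.016994·96.3) / 0.002715 = 0.796871/0.002715 ≈ 293.5.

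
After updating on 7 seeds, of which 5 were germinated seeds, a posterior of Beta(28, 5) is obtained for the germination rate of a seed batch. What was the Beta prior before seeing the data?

Under Beta–binomial conjugacy the posterior parameters are (a+s, b+f).
So a = 28 − 5 = 23 and b = 5 − 2 = 3.

Beta(23, 3)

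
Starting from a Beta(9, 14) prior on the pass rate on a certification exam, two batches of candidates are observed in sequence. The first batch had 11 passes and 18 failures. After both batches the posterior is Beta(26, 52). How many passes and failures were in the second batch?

6 passes and 20 failures

Sequential conjugate updates are equivalent to a single update on the pooled data, so total successes = posterior α − prior α and total failures = posterior β − prior β.
Total across both batches: 26−9=17 passes, 52−14=38 failures.
Subtract the first batch: 17−11=6 passes and 38−18=20 failures.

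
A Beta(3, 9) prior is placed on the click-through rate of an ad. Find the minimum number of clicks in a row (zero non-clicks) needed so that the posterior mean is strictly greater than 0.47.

k = 5

After k clicks and 0 non-clicks the posterior is Beta(3+k, 9), with mean (3+k)/(3+9+k).
Set (3+k)/(12+k) > 0.47 and solve: k > (0.47·12 − 3)/(1 − 0.47) = 4.981.
The smallest integer exceeding 4.981 is 5.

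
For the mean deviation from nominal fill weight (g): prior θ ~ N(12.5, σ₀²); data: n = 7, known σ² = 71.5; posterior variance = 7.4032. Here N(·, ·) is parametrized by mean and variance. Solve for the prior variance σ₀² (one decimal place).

σ₀² = 26.9

For the Normal–Normal model with known σ², precisions add: τ_n = τ₀ + n/σ².
So 1/σ₀² = 1/7.4032 − 7/71.5 = 0.135077 − 0.097902 = 0.037175.
Hence σ₀² = 1/0.037175 ≈ 26.9.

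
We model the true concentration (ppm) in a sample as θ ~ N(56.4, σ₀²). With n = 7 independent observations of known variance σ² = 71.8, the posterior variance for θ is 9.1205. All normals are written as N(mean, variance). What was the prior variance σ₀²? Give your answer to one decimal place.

σ₀² = 82.3

Posterior precision equals prior precision plus data precision: 1/σ_n² = 1/σ₀² + n/σ².
So 1/σ₀² = 1/9.1205 − 7/71.8 = 0.109643 − 0.097493 = 0.012150.
Hence σ₀² = 1/0.012150 ≈ 82.3.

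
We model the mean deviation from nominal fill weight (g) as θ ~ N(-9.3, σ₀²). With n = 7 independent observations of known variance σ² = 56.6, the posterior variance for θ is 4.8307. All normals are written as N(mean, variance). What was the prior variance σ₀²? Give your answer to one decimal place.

For the Normal–Normal model with known σ², precisions add: τ_n = τ₀ + n/σ².
So 1/σ₀² = 1/4.8307 − 7/56.6 = 0.207009 − 0.123675 = 0.083334.
Hence σ₀² = 1/0.083334 ≈ 12.0.

σ₀² = 12.0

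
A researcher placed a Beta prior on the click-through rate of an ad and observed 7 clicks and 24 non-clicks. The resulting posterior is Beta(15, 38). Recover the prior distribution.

A Beta(a, b) prior with s successes and f failures in binomial data gives a Beta(a+s, b+f) posterior.
So a = 15 − 7 = 8 and b = 38 − 24 = 14.

Beta(8, 14)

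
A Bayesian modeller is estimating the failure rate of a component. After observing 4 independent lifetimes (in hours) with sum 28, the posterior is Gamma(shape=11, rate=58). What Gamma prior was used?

Gamma(shape=7, rate=30)

For an exponential likelihood with a Gamma(α, β) prior on the rate, n observations with total T give posterior Gamma(α+n, β+T).
So α = 11 − 4 = 7 and β = 58 − 28 = 30.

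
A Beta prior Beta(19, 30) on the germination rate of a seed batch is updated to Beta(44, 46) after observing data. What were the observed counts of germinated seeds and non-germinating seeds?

A Beta(α, β) prior with s successes and f failures in binomial data gives a Beta(α+s, β+f) posterior.
Match parameters: s=44−19=25, f=46−30=16.

25 germinated seeds and 16 non-germinating seeds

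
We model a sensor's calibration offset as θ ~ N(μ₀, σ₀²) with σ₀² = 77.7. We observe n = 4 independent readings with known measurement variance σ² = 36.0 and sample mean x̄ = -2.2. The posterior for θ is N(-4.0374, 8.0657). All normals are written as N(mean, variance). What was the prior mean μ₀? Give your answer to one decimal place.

μ₀ = -19.9

The posterior mean is a precision-weighted average: μ_n = (τ₀μ₀ + τ_data·x̄)/(τ₀+τ_data), with τ₀=1/σ₀² and τ_data=n/σ².
Here τ₀ = 1/77.7 = 0.012870 and τ_data = 4/36.0 = 0.111111, so τ_n = 0.123981.
Rearranging for μ₀: μ₀ = (μ_n·τ_n − τ_data·x̄)/τ₀ = (-4.0374·0.123981 − 0.111111·-2.2) / 0.012870 = -0.256117/0.012870 ≈ -19.9.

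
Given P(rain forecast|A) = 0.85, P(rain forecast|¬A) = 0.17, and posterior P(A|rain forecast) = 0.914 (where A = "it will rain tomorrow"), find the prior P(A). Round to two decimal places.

P(A) = 0.68

Bayes' rule in odds form gives O(A|E) = O(A)·[P(E|A)/P(E|¬A)], hence O(A) = O(A|E)/LR.
Posterior odds = 0.914/(1−0.914) = 10.6279. LR = 0.85/0.17 = 5.0000.
Prior odds = 10.6279/5.0000 = 2.1256, so P(A) = 2.1256/(1+2.1256) ≈ 0.68.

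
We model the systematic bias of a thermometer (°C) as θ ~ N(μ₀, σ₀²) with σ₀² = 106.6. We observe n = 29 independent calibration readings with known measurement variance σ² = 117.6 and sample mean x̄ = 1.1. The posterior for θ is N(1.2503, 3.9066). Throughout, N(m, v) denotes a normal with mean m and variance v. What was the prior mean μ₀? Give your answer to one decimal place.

With known observation variance, the Normal–Normal posterior has precision τ_n = τ₀ + n/σ² and mean μ_n = (τ₀μ₀ + (n/σ²)x̄)/τ_n.
Here τ₀ = 1/106.6 = 0.009381 and τ_data = 29/117.6 = 0.246599, so τ_n = 0.255980.
Rearranging for μ₀: μ₀ = (μ_n·τ_n − τ_data·x̄)/τ₀ = (1.2503·0.255980 − 0.246599·1.1) / 0.009381 = 0.048793/0.009381 ≈ 5.2.

μ₀ = 5.2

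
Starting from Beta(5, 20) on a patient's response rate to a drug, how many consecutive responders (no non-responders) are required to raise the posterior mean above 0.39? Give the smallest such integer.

k = 8

After k responders and 0 non-responders the posterior is Beta(5+k, 20), with mean (5+k)/(5+20+k).
Set (5+k)/(25+k) > 0.39 and solve: k > (0.39·25 − 5)/(1 − 0.39) = 7.787.
The smallest integer exceeding 7.787 is 8, and checking k=8: (13)/(33) = 0.3939 > 0.39.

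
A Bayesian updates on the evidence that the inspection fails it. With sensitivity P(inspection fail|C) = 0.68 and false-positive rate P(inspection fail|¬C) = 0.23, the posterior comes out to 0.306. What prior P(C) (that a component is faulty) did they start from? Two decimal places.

In odds form, posterior odds = prior odds × likelihood ratio, so prior odds = posterior odds ÷ LR.
Posterior odds = 0.306/(1−0.306) = 0.4409. LR = 0.68/0.23 = 2.9565.
Prior odds = 0.4409/2.9565 = 0.1491, so P(C) = 0.1491/(1+0.1491) ≈ 0.13.

P(C) = 0.13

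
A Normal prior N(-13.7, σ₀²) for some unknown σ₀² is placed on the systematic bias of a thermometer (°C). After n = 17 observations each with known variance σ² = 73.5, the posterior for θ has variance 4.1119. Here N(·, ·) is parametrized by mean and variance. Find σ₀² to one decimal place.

For the Normal–Normal model with known σ², precisions add: τ_n = τ₀ + n/σ².
So 1/σ₀² = 1/4.1119 − 17/73.5 = 0.243197 − 0.231293 = 0.011904.
Hence σ₀² = 1/0.011904 ≈ 84.0.

σ₀² = 84.0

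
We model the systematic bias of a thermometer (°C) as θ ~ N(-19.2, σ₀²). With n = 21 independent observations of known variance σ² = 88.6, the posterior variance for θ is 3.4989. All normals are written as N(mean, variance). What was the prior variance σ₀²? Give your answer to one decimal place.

σ₀² = 20.5

Posterior precision equals prior precision plus data precision: 1/σ_n² = 1/σ₀² + n/σ².
So 1/σ₀² = 1/3.4989 − 21/88.6 = 0.285804 − 0.237020 = 0.048784.
Hence σ₀² = 1/0.048784 ≈ 20.5.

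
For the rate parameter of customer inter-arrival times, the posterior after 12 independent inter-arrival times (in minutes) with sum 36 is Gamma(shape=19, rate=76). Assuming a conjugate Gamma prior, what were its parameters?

Gamma(shape=7, rate=40)

Gamma–exponential conjugacy: posterior shape = α + n, posterior rate = β + Σtᵢ.
So α = 19 − 12 = 7 and β = 76 − 36 = 40.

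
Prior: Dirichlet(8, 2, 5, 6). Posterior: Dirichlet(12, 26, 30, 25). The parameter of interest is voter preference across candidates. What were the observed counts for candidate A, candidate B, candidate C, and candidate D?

For a Dirichlet(α) prior with multinomial counts c, the posterior is Dirichlet(α + c) componentwise.
Counts are posterior − prior componentwise: 12−8=4, 26−2=24, 30−5=25, 25−6=19.

counts (4, 24, 25, 19)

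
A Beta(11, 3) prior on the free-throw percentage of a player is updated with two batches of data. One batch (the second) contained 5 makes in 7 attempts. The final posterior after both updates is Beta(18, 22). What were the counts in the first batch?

Sequential conjugate updates are equivalent to a single update on the pooled data, so total successes = posterior α − prior α and total failures = posterior β − prior β.
Total across both batches: 18−11=7 makes, 22−3=19 misses.
Subtract the second batch: 7−5=2 makes and 19−2=17 misses.

2 makes and 17 misses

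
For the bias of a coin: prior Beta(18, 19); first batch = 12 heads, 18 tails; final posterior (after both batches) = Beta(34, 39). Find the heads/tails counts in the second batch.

Sequential conjugate updates are equivalent to a single update on the pooled data, so total successes = posterior α − prior α and total failures = posterior β − prior β.
Total across both batches: 34−18=16 heads, 39−19=20 tails.
Subtract the first batch: 16−12=4 heads and 20−18=2 tails.

4 heads and 2 tails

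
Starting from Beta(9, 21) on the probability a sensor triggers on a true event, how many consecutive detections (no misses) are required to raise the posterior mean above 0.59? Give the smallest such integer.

k = 22

After k detections and 0 misses the posterior is Beta(9+k, 21), with mean (9+k)/(9+21+k).
Set (9+k)/(30+k) > 0.59 and solve: k > (0.59·30 − 9)/(1 − 0.59) = 21.220.
The smallest integer exceeding 21.220 is 22, and checking k=22: (31)/(52) = 0.5962 > 0.59.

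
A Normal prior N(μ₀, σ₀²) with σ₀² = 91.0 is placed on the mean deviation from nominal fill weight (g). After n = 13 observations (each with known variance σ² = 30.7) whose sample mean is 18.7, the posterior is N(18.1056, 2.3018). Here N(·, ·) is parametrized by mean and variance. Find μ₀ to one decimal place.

μ₀ = -4.8

The posterior mean is a precision-weighted average: μ_n = (τ₀μ₀ + τ_data·x̄)/(τ₀+τ_data), with τ₀=1/σ₀² and τ_data=n/σ².
Here τ₀ = 1/91.0 = 0.010989 and τ_data = 13/30.7 = 0.423453, so τ_n = 0.434442.
Rearranging for μ₀: μ₀ = (μ_n·τ_n − τ_data·x̄)/τ₀ = (18.1056·0.434442 − 0.423453·18.7) / 0.010989 = -0.052738/0.010989 ≈ -4.8.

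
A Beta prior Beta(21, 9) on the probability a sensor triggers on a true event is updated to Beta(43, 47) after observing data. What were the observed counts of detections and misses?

Beta is conjugate to the binomial likelihood: posterior = Beta(a+s, b+f).
Match parameters: s=43−21=22, f=47−9=38.

22 detections and 38 misses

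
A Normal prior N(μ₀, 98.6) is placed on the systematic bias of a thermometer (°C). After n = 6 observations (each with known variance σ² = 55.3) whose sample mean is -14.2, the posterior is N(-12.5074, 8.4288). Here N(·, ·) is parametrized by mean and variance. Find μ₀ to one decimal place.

With known observation variance, the Normal–Normal posterior has precision τ_n = τ₀ + n/σ² and mean μ_n = (τ₀μ₀ + (n/σ²)x̄)/τ_n.
Here τ₀ = 1/98.6 = 0.010142 and τ_data = 6/55.3 = 0.108499, so τ_n = 0.118641.
Rearranging for μ₀: μ₀ = (μ_n·τ_n − τ_data·x̄)/τ₀ = (-12.5074·0.118641 − 0.108499·-14.2) / 0.010142 = 0.056795/0.010142 ≈ 5.6.

μ₀ = 5.6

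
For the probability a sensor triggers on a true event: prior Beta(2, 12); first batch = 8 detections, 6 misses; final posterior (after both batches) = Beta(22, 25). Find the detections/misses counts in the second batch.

Sequential conjugate updates are equivalent to a single update on the pooled data, so total successes = posterior α − prior α and total failures = posterior β − prior β.
Total across both batches: 22−2=20 detections, 25−12=13 misses.
Subtract the first batch: 20−8=12 detections and 13−6=7 misses.

12 detections and 7 misses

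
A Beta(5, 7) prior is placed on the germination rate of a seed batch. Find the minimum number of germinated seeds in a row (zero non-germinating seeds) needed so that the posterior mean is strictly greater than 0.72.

After k germinated seeds and 0 non-germinating seeds the posterior is Beta(5+k, 7), with mean (5+k)/(5+7+k).
Set (5+k)/(12+k) > 0.72 and solve: k > (0.72·12 − 5)/(1 − 0.72) = 13.000.
The smallest integer exceeding 13.000 is 14.

k = 14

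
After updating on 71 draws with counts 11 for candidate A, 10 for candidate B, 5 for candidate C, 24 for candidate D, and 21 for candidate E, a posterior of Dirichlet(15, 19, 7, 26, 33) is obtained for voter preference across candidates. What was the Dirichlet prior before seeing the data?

For a Dirichlet(α) prior with multinomial counts c, the posterior is Dirichlet(α + c) componentwise.
Subtract each count from the matching posterior parameter: 15−11=4, 19−10=9, 7−5=2, 26−24=2, 33−21=12.

Dirichlet(4, 9, 2, 2, 12)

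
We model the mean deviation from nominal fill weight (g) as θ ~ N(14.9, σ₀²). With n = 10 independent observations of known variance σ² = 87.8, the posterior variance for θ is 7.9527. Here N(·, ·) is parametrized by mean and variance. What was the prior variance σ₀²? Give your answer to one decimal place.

For the Normal–Normal model with known σ², precisions add: τ_n = τ₀ + n/σ².
So 1/σ₀² = 1/7.9527 − 10/87.8 = 0.125743 − 0.113895 = 0.011848.
Hence σ₀² = 1/0.011848 ≈ 84.4.

σ₀² = 84.4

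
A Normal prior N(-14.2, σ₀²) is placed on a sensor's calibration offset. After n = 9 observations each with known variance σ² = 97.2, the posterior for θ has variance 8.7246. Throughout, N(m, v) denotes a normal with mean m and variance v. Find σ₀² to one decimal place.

σ₀² = 45.4

Posterior precision equals prior precision plus data precision: 1/σ_n² = 1/σ₀² + n/σ².
So 1/σ₀² = 1/8.7246 − 9/97.2 = 0.114618 − 0.092593 = 0.022025.
Hence σ₀² = 1/0.022025 ≈ 45.4.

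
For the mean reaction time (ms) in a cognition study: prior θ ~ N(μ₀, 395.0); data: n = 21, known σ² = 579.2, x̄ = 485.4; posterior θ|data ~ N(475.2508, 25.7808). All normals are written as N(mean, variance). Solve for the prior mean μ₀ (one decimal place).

The posterior mean is a precision-weighted average: μ_n = (τ₀μ₀ + τ_data·x̄)/(τ₀+τ_data), with τ₀=1/σ₀² and τ_data=n/σ².
Here τ₀ = 1/395.0 = 0.002532 and τ_data = 21/579.2 = 0.036257, so τ_n = 0.038789.
Rearranging for μ₀: μ₀ = (μ_n·τ_n − τ_data·x̄)/τ₀ = (475.2508·0.038789 − 0.036257·485.4) / 0.002532 = 0.835355/0.002532 ≈ 329.9.

μ₀ = 329.9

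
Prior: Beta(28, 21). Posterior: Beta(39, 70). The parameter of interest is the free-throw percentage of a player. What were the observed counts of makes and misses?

11 makes and 49 misses

Beta is conjugate to the binomial likelihood: posterior = Beta(α+s, β+f).
Match parameters: s=39−28=11, f=70−21=49.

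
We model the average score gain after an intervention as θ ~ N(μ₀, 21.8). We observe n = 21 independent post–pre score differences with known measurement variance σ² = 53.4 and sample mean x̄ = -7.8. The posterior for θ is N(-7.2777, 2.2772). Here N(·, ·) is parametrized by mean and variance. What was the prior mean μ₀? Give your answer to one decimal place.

The posterior mean is a precision-weighted average: μ_n = (τ₀μ₀ + τ_data·x̄)/(τ₀+τ_data), with τ₀=1/σ₀² and τ_data=n/σ².
Here τ₀ = 1/21.8 = 0.045872 and τ_data = 21/53.4 = 0.393258, so τ_n = 0.439130.
Rearranging for μ₀: μ₀ = (μ_n·τ_n − τ_data·x̄)/τ₀ = (-7.2777·0.439130 − 0.393258·-7.8) / 0.045872 = -0.128444/0.045872 ≈ -2.8.

μ₀ = -2.8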